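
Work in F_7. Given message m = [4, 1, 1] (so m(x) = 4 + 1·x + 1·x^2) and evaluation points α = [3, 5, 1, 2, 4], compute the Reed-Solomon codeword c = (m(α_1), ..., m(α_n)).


c = [2, 6, 6, 3, 3]

Message polynomial: m(x) = 4 + 1·x + 1·x^2 (mod 7).
For each evaluation point α_i, compute m(α_i) mod 7:
  α_1 = 3: Horner steps 1 → 4 → 2, so m(3) = 2.
  α_2 = 5: Horner steps 1 → 6 → 6, so m(5) = 6.
  α_3 = 1: Horner steps 1 → 2 → 6, so m(1) = 6.
  α_4 = 2: Horner steps 1 → 3 → 3, so m(2) = 3.
  α_5 = 4: Horner steps 1 → 5 → 3, so m(4) = 3.
Codeword c = [2, 6, 6, 3, 3] ∈ F_7^5.


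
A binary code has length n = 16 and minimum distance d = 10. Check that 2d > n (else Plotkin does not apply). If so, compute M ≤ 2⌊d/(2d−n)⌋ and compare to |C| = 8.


Plotkin bound M ≤ 4; given |C| = 8 > bound (violated).

Check applicability: 2d = 20, n = 16.
2d − n = 4 > 0, so Plotkin applies.
Compute d/(2d−n) = 10/4 ≈ 2.5000.
⌊d/(2d−n)⌋ = 2.
Plotkin bound: M ≤ 2·2 = 4.
Given |C| = 8, check: VIOLATED.
This |C| is above the Plotkin bound, so no binary code with n = 16, d = 10 and 8 codewords exists.


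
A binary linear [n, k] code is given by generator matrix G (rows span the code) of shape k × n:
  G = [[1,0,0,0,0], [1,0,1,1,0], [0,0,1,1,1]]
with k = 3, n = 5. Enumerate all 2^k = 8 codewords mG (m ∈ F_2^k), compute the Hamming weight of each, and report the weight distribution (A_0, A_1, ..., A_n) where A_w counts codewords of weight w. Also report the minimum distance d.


Weight distribution: A_0 = 1, A_1 = 2, A_2 = 2, A_3 = 2, A_4 = 1. Minimum distance d = 1.

Enumerate all 2^3 = 8 messages m ∈ F_2^3.
For each, compute codeword c = mG in F_2^5, then tally its weight.
  m = 000 → c = 00000, weight = 0.
  m = 100 → c = 10000, weight = 1.
  m = 010 → c = 10110, weight = 3.
  m = 110 → c = 00110, weight = 2.
  m = 001 → c = 00111, weight = 3.
  m = 101 → c = 10111, weight = 4.
  m = 011 → c = 10001, weight = 2.
  m = 111 → c = 00001, weight = 1.
Tally weights:
  weight 0: 1 codewords.
  weight 1: 2 codewords.
  weight 2: 2 codewords.
  weight 3: 2 codewords.
  weight 4: 1 codewords.
Minimum distance d = smallest w > 0 with A_w > 0 = 1.
Sanity: Σ A_w = 8 = 2^3 = 8 ✓.


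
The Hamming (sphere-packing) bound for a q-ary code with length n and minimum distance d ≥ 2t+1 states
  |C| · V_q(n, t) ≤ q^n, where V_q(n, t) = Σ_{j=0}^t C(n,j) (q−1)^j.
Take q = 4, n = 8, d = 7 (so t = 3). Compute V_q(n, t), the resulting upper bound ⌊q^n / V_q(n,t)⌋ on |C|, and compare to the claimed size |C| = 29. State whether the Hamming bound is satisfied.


V_q(n, t) = 1789, q^n = 65536, Hamming bound = 36, |C| = 29 ≤ bound (satisfied).

Step 1: Compute V_q(n, t) = Σ_{j=0}^3 C(n, j) (q−1)^j.
  j = 0: C(8,0)·(3)^0 = 1·1 = 1.
  j = 1: C(8,1)·(3)^1 = 8·3 = 24.
  j = 2: C(8,2)·(3)^2 = 28·9 = 252.
  j = 3: C(8,3)·(3)^3 = 56·27 = 1512.
  V_q(n, t) = 1 + 24 + 252 + 1512 = 1789.
Step 2: q^n = 4^8 = 65536.
Step 3: Hamming bound ⌊q^n / V_q(n,t)⌋ = ⌊65536/1789⌋ = 36.
Step 4: Compare |C| = 29 to 36: satisfied.
The claimed |C| lies below the Hamming bound.


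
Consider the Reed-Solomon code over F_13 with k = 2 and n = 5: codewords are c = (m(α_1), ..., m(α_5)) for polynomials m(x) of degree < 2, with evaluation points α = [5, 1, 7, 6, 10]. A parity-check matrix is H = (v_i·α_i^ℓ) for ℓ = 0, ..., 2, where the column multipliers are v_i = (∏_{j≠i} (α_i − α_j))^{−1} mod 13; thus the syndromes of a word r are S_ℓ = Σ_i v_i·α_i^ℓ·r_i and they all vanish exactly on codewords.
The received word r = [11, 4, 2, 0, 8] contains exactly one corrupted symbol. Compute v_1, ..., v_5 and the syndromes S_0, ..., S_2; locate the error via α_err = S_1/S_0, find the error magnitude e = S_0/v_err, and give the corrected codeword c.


S = (1, 1, 1), error at position 2, error magnitude e = 1, c = [11, 3, 2, 0, 8].

Step 1: column multipliers v_i = (∏_{j≠i}(α_i − α_j))^{−1} mod 13.
  i = 1 (α = 5): (5−1)(5−7)(5−6)(5−10) = 4·(−2)·(−1)·(−5) = −40 ≡ 12, so v_1 = 12^{−1} = 12 (mod 13).
  i = 2 (α = 1): (1−5)(1−7)(1−6)(1−10) = (−4)·(−6)·(−5)·(−9) = 1080 ≡ 1, so v_2 = 1^{−1} = 1 (mod 13).
  i = 3 (α = 7): (7−5)(7−1)(7−6)(7−10) = 2·6·1·(−3) = −36 ≡ 3, so v_3 = 3^{−1} = 9 (mod 13).
  i = 4 (α = 6): (6−5)(6−1)(6−7)(6−10) = 1·5·(−1)·(−4) = 20 ≡ 7, so v_4 = 7^{−1} = 2 (mod 13).
  i = 5 (α = 10): (10−5)(10−1)(10−7)(10−6) = 5·9·3·4 = 540 ≡ 7, so v_5 = 7^{−1} = 2 (mod 13).
  v = [12, 1, 9, 2, 2].
Step 2: syndromes of r = [11, 4, 2, 0, 8] (all sums mod 13).
  S_0 = Σ v_i r_i = 12·11 + 1·4 + 9·2 + 2·0 + 2·8 = 170 ≡ 1.
  S_1 = Σ v_i α_i r_i = 12·5·11 + 1·1·4 + 9·7·2 + 2·6·0 + 2·10·8 = 950 ≡ 1.
  α_i^2 mod 13 = [12, 1, 10, 10, 9].
  S_2 = Σ v_i α_i^2 r_i = 12·12·11 + 1·1·4 + 9·10·2 + 2·10·0 + 2·9·8 = 1912 ≡ 1.
  S = (1, 1, 1) ≠ 0, so r is not a codeword (an error is present).
Step 3: locate the error. For a single error e at position i, S_ℓ = v_i·e·α_i^ℓ, so α_err = S_1/S_0.
  S_0^{−1} = 1^{−1} = 1 (mod 13), so α_err = 1·1 = 1 ≡ 1 = α_2. Error position i = 2.
  Consistency check: S_2/S_1 = 1·1 = 1 ≡ 1 = α_err ✓ (single-error assumption holds).
Step 4: error magnitude e = S_0/v_2 = S_0·∏_{j≠2}(α_2 − α_j) = 1·1 = 1 ≡ 1 (mod 13).
Step 5: correct position 2: c_2 = r_2 − e = 4 − 1 ≡ 3 (mod 13). Hence c = [11, 3, 2, 0, 8].
  Check: interpolating c through the α_i gives m(x) = 1 + 2·x (degree < 2) with m(α_i) = c_i for every i, so c is indeed a codeword.


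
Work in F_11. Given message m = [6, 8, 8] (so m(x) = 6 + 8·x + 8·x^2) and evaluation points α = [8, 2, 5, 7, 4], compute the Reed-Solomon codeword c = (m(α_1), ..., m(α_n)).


c = [10, 10, 4, 3, 1]

Message polynomial: m(x) = 6 + 8·x + 8·x^2 (mod 11).
For each evaluation point α_i, compute m(α_i) mod 11:
  α_1 = 8: Horner steps 8 → 6 → 10, so m(8) = 10.
  α_2 = 2: Horner steps 8 → 2 → 10, so m(2) = 10.
  α_3 = 5: Horner steps 8 → 4 → 4, so m(5) = 4.
  α_4 = 7: Horner steps 8 → 9 → 3, so m(7) = 3.
  α_5 = 4: Horner steps 8 → 7 → 1, so m(4) = 1.
Codeword c = [10, 10, 4, 3, 1] ∈ F_11^5.


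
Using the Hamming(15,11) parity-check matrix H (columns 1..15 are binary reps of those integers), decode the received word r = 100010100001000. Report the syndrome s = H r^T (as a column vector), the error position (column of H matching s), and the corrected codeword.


s = (1, 1, 1, 1)^T, error position = 15, corrected codeword c = 100010100001001

Compute s = H r^T mod 2 one row at a time:
  s_1 = 0 + 0 + 0 + 0 + 1 + 0 + 0 + 0 = 1 ≡ 1 (mod 2).
  s_2 = 0 + 1 + 0 + 1 + 1 + 0 + 0 + 0 = 3 ≡ 1 (mod 2).
  s_3 = 0 + 0 + 0 + 1 + 0 + 0 + 0 + 0 = 1 ≡ 1 (mod 2).
  s_4 = 1 + 0 + 1 + 1 + 0 + 0 + 0 + 0 = 3 ≡ 1 (mod 2).
s = (1, 1, 1, 1)^T — this equals column 15 of H (binary 1111), so error is at position 15.
Correct: flip bit 15 of r = 100010100001000 to get c = 100010100001001.


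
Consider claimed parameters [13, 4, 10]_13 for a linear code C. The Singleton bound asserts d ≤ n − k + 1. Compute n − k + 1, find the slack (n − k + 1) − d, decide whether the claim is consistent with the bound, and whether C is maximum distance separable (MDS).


Singleton RHS = n − k + 1 = 10, slack = 0, bound satisfied, MDS.

Singleton bound: d ≤ n − k + 1.
Here n = 13, k = 4, so n − k + 1 = 10.
Given d = 10, check d ≤ 10: YES.
Slack = (n − k + 1) − d = 0.
The code is MDS (slack = 0).
Description: the claimed parameters are [13, 4, 10]_13; such a code would be MDS (meets Singleton bound).


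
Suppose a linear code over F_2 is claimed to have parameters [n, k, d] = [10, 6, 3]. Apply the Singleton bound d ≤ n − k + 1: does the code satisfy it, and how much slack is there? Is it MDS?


Singleton RHS = n − k + 1 = 5, slack = 2, bound satisfied, not MDS.

Singleton bound: d ≤ n − k + 1.
Here n = 10, k = 6, so n − k + 1 = 5.
Given d = 3, check d ≤ 5: YES.
Slack = (n − k + 1) − d = 2.
The code is NOT MDS (slack = 2 > 0).
Description: the claimed parameters are [10, 6, 3]_2; such a code would be non-MDS.


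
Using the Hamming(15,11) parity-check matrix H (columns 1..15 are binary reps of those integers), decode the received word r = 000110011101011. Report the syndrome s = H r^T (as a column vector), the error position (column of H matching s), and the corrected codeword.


s = (0, 1, 1, 1)^T, error position = 7, corrected codeword c = 000110111101011

Compute s = H r^T mod 2 one row at a time:
  s_1 = 1 + 1 + 1 + 0 + 1 + 0 + 1 + 1 = 6 ≡ 0 (mod 2).
  s_2 = 1 + 1 + 0 + 0 + 1 + 0 + 1 + 1 = 5 ≡ 1 (mod 2).
  s_3 = 0 + 0 + 0 + 0 + 1 + 0 + 1 + 1 = 3 ≡ 1 (mod 2).
  s_4 = 0 + 0 + 1 + 0 + 1 + 0 + 0 + 1 = 3 ≡ 1 (mod 2).
s = (0, 1, 1, 1)^T — this equals column 7 of H (binary 0111), so error is at position 7.
Correct: flip bit 7 of r = 000110011101011 to get c = 000110111101011.


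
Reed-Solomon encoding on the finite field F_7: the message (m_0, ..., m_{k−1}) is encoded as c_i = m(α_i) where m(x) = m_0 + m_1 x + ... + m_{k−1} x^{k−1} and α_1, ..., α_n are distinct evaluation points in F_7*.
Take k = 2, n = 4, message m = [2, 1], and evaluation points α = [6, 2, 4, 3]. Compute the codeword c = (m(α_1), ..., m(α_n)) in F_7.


c = [1, 4, 6, 5]

Message polynomial: m(x) = 2 + 1·x (mod 7).
For each evaluation point α_i, compute m(α_i) mod 7:
  α_1 = 6: Horner steps 1 → 1, so m(6) = 1.
  α_2 = 2: Horner steps 1 → 4, so m(2) = 4.
  α_3 = 4: Horner steps 1 → 6, so m(4) = 6.
  α_4 = 3: Horner steps 1 → 5, so m(3) = 5.
Codeword c = [1, 4, 6, 5] ∈ F_7^4.


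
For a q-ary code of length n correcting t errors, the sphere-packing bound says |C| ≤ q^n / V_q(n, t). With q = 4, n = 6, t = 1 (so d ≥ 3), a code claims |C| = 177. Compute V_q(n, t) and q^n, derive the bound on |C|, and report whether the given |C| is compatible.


V_q(n, t) = 19, q^n = 4096, Hamming bound = 215, |C| = 177 ≤ bound (satisfied).

Step 1: Compute V_q(n, t) = Σ_{j=0}^1 C(n, j) (q−1)^j.
  j = 0: C(6,0)·(3)^0 = 1·1 = 1.
  j = 1: C(6,1)·(3)^1 = 6·3 = 18.
  V_q(n, t) = 1 + 18 = 19.
Step 2: q^n = 4^6 = 4096.
Step 3: Hamming bound ⌊q^n / V_q(n,t)⌋ = ⌊4096/19⌋ = 215.
Step 4: Compare |C| = 177 to 215: satisfied.
The claimed |C| lies below the Hamming bound.


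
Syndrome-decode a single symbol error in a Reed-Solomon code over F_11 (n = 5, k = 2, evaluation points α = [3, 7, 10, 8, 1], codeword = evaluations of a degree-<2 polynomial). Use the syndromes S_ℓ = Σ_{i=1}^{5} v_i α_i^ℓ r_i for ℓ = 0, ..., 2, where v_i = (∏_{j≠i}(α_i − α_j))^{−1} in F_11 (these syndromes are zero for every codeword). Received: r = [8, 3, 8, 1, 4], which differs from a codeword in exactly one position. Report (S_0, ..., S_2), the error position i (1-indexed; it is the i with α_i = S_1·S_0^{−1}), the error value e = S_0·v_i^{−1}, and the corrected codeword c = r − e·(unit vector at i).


S = (5, 4, 1), error at position 1, error magnitude e = 8, c = [0, 3, 8, 1, 4].

Step 1: column multipliers v_i = (∏_{j≠i}(α_i − α_j))^{−1} mod 11.
  i = 1 (α = 3): (3−7)(3−10)(3−8)(3−1) = (−4)·(−7)·(−5)·2 = −280 ≡ 6, so v_1 = 6^{−1} = 2 (mod 11).
  i = 2 (α = 7): (7−3)(7−10)(7−8)(7−1) = 4·(−3)·(−1)·6 = 72 ≡ 6, so v_2 = 6^{−1} = 2 (mod 11).
  i = 3 (α = 10): (10−3)(10−7)(10−8)(10−1) = 7·3·2·9 = 378 ≡ 4, so v_3 = 4^{−1} = 3 (mod 11).
  i = 4 (α = 8): (8−3)(8−7)(8−10)(8−1) = 5·1·(−2)·7 = −70 ≡ 7, so v_4 = 7^{−1} = 8 (mod 11).
  i = 5 (α = 1): (1−3)(1−7)(1−10)(1−8) = (−2)·(−6)·(−9)·(−7) = 756 ≡ 8, so v_5 = 8^{−1} = 7 (mod 11).
  v = [2, 2, 3, 8, 7].
Step 2: syndromes of r = [8, 3, 8, 1, 4] (all sums mod 11).
  S_0 = Σ v_i r_i = 2·8 + 2·3 + 3·8 + 8·1 + 7·4 = 82 ≡ 5.
  S_1 = Σ v_i α_i r_i = 2·3·8 + 2·7·3 + 3·10·8 + 8·8·1 + 7·1·4 = 422 ≡ 4.
  α_i^2 mod 11 = [9, 5, 1, 9, 1].
  S_2 = Σ v_i α_i^2 r_i = 2·9·8 + 2·5·3 + 3·1·8 + 8·9·1 + 7·1·4 = 298 ≡ 1.
  S = (5, 4, 1) ≠ 0, so r is not a codeword (an error is present).
Step 3: locate the error. For a single error e at position i, S_ℓ = v_i·e·α_i^ℓ, so α_err = S_1/S_0.
  S_0^{−1} = 5^{−1} = 9 (mod 11), so α_err = 4·9 = 36 ≡ 3 = α_1. Error position i = 1.
  Consistency check: S_2/S_1 = 1·3 = 3 ≡ 3 = α_err ✓ (single-error assumption holds).
Step 4: error magnitude e = S_0/v_1 = S_0·∏_{j≠1}(α_1 − α_j) = 5·6 = 30 ≡ 8 (mod 11).
Step 5: correct position 1: c_1 = r_1 − e = 8 − 8 ≡ 0 (mod 11). Hence c = [0, 3, 8, 1, 4].
  Check: interpolating c through the α_i gives m(x) = 6 + 9·x (degree < 2) with m(α_i) = c_i for every i, so c is indeed a codeword.


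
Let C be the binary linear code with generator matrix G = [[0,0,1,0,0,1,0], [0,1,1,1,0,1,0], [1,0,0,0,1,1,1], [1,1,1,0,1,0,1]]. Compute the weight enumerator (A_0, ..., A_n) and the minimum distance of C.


Weight distribution: A_0 = 1, A_1 = 2, A_2 = 2, A_3 = 2, A_4 = 3, A_5 = 4, A_6 = 2. Minimum distance d = 1.

Enumerate all 2^4 = 16 messages m ∈ F_2^4.
For each, compute codeword c = mG in F_2^7, then tally its weight.
  m = 0000 → c = 0000000, weight = 0.
  m = 1000 → c = 0010010, weight = 2.
  m = 0100 → c = 0111010, weight = 4.
  m = 1100 → c = 0101000, weight = 2.
  m = 0010 → c = 1000111, weight = 4.
  m = 1010 → c = 1010101, weight = 4.
  m = 0110 → c = 1111101, weight = 6.
  m = 1110 → c = 1101111, weight = 6.
  m = 0001 → c = 1110101, weight = 5.
  m = 1001 → c = 1100111, weight = 5.
  m = 0101 → c = 1001111, weight = 5.
  m = 1101 → c = 1011101, weight = 5.
  m = 0011 → c = 0110010, weight = 3.
  m = 1011 → c = 0100000, weight = 1.
  m = 0111 → c = 0001000, weight = 1.
  m = 1111 → c = 0011010, weight = 3.
Tally weights:
  weight 0: 1 codewords.
  weight 1: 2 codewords.
  weight 2: 2 codewords.
  weight 3: 2 codewords.
  weight 4: 3 codewords.
  weight 5: 4 codewords.
  weight 6: 2 codewords.
Minimum distance d = smallest w > 0 with A_w > 0 = 1.
Sanity: Σ A_w = 16 = 2^4 = 16 ✓.


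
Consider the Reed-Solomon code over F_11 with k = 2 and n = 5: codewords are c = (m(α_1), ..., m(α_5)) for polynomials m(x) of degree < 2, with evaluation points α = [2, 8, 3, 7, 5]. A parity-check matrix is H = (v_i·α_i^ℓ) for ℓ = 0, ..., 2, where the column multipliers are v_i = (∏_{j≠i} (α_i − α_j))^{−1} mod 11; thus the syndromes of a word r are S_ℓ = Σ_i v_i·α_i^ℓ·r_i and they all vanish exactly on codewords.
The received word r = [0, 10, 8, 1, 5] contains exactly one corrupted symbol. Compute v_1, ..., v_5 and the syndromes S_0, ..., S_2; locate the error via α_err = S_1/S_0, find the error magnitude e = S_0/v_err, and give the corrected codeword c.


S = (8, 2, 6), error at position 3, error magnitude e = 10, c = [0, 10, 9, 1, 5].

Step 1: column multipliers v_i = (∏_{j≠i}(α_i − α_j))^{−1} mod 11.
  i = 1 (α = 2): (2−8)(2−3)(2−7)(2−5) = (−6)·(−1)·(−5)·(−3) = 90 ≡ 2, so v_1 = 2^{−1} = 6 (mod 11).
  i = 2 (α = 8): (8−2)(8−3)(8−7)(8−5) = 6·5·1·3 = 90 ≡ 2, so v_2 = 2^{−1} = 6 (mod 11).
  i = 3 (α = 3): (3−2)(3−8)(3−7)(3−5) = 1·(−5)·(−4)·(−2) = −40 ≡ 4, so v_3 = 4^{−1} = 3 (mod 11).
  i = 4 (α = 7): (7−2)(7−8)(7−3)(7−5) = 5·(−1)·4·2 = −40 ≡ 4, so v_4 = 4^{−1} = 3 (mod 11).
  i = 5 (α = 5): (5−2)(5−8)(5−3)(5−7) = 3·(−3)·2·(−2) = 36 ≡ 3, so v_5 = 3^{−1} = 4 (mod 11).
  v = [6, 6, 3, 3, 4].
Step 2: syndromes of r = [0, 10, 8, 1, 5] (all sums mod 11).
  S_0 = Σ v_i r_i = 6·0 + 6·10 + 3·8 + 3·1 + 4·5 = 107 ≡ 8.
  S_1 = Σ v_i α_i r_i = 6·2·0 + 6·8·10 + 3·3·8 + 3·7·1 + 4·5·5 = 673 ≡ 2.
  α_i^2 mod 11 = [4, 9, 9, 5, 3].
  S_2 = Σ v_i α_i^2 r_i = 6·4·0 + 6·9·10 + 3·9·8 + 3·5·1 + 4·3·5 = 831 ≡ 6.
  S = (8, 2, 6) ≠ 0, so r is not a codeword (an error is present).
Step 3: locate the error. For a single error e at position i, S_ℓ = v_i·e·α_i^ℓ, so α_err = S_1/S_0.
  S_0^{−1} = 8^{−1} = 7 (mod 11), so α_err = 2·7 = 14 ≡ 3 = α_3. Error position i = 3.
  Consistency check: S_2/S_1 = 6·6 = 36 ≡ 3 = α_err ✓ (single-error assumption holds).
Step 4: error magnitude e = S_0/v_3 = S_0·∏_{j≠3}(α_3 − α_j) = 8·4 = 32 ≡ 10 (mod 11).
Step 5: correct position 3: c_3 = r_3 − e = 8 − 10 ≡ 9 (mod 11). Hence c = [0, 10, 9, 1, 5].
  Check: interpolating c through the α_i gives m(x) = 4 + 9·x (degree < 2) with m(α_i) = c_i for every i, so c is indeed a codeword.


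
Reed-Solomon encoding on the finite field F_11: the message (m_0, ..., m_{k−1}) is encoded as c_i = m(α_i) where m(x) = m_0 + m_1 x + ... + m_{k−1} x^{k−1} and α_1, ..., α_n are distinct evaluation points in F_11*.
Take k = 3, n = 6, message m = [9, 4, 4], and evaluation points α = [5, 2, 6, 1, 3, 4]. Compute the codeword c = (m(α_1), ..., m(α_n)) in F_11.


c = [8, 0, 1, 6, 2, 1]

Message polynomial: m(x) = 9 + 4·x + 4·x^2 (mod 11).
For each evaluation point α_i, compute m(α_i) mod 11:
  α_1 = 5: Horner steps 4 → 2 → 8, so m(5) = 8.
  α_2 = 2: Horner steps 4 → 1 → 0, so m(2) = 0.
  α_3 = 6: Horner steps 4 → 6 → 1, so m(6) = 1.
  α_4 = 1: Horner steps 4 → 8 → 6, so m(1) = 6.
  α_5 = 3: Horner steps 4 → 5 → 2, so m(3) = 2.
  α_6 = 4: Horner steps 4 → 9 → 1, so m(4) = 1.
Codeword c = [8, 0, 1, 6, 2, 1] ∈ F_11^6.


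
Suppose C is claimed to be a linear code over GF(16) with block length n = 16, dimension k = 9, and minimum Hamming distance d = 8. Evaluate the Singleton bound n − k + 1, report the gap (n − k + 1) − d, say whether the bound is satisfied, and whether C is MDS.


Singleton RHS = n − k + 1 = 8, slack = 0, bound satisfied, MDS.

Singleton bound: d ≤ n − k + 1.
Here n = 16, k = 9, so n − k + 1 = 8.
Given d = 8, check d ≤ 8: YES.
Slack = (n − k + 1) − d = 0.
The code is MDS (slack = 0).
Description: the claimed parameters are [16, 9, 8]_16; such a code would be MDS (meets Singleton bound).


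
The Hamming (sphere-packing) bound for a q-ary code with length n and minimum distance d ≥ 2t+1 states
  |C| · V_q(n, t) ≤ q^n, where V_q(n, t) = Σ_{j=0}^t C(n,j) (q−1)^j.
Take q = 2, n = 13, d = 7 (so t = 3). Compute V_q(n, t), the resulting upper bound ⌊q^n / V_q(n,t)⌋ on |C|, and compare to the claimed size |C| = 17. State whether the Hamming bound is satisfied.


V_q(n, t) = 378, q^n = 8192, Hamming bound = 21, |C| = 17 ≤ bound (satisfied).

Step 1: Compute V_q(n, t) = Σ_{j=0}^3 C(n, j) (q−1)^j.
  j = 0: C(13,0)·(1)^0 = 1·1 = 1.
  j = 1: C(13,1)·(1)^1 = 13·1 = 13.
  j = 2: C(13,2)·(1)^2 = 78·1 = 78.
  j = 3: C(13,3)·(1)^3 = 286·1 = 286.
  V_q(n, t) = 1 + 13 + 78 + 286 = 378.
Step 2: q^n = 2^13 = 8192.
Step 3: Hamming bound ⌊q^n / V_q(n,t)⌋ = ⌊8192/378⌋ = 21.
Step 4: Compare |C| = 17 to 21: satisfied.
The claimed |C| lies below the Hamming bound.


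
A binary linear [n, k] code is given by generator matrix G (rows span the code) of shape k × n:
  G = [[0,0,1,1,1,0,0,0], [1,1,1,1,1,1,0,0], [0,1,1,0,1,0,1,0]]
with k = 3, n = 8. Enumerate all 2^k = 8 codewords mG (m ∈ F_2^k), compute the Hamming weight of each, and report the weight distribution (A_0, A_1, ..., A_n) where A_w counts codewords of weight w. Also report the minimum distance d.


Weight distribution: A_0 = 1, A_3 = 3, A_4 = 2, A_5 = 1, A_6 = 1. Minimum distance d = 3.

Enumerate all 2^3 = 8 messages m ∈ F_2^3.
For each, compute codeword c = mG in F_2^8, then tally its weight.
  m = 000 → c = 00000000, weight = 0.
  m = 100 → c = 00111000, weight = 3.
  m = 010 → c = 11111100, weight = 6.
  m = 110 → c = 11000100, weight = 3.
  m = 001 → c = 01101010, weight = 4.
  m = 101 → c = 01010010, weight = 3.
  m = 011 → c = 10010110, weight = 4.
  m = 111 → c = 10101110, weight = 5.
Tally weights:
  weight 0: 1 codewords.
  weight 3: 3 codewords.
  weight 4: 2 codewords.
  weight 5: 1 codewords.
  weight 6: 1 codewords.
Minimum distance d = smallest w > 0 with A_w > 0 = 3.
Sanity: Σ A_w = 8 = 2^3 = 8 ✓.


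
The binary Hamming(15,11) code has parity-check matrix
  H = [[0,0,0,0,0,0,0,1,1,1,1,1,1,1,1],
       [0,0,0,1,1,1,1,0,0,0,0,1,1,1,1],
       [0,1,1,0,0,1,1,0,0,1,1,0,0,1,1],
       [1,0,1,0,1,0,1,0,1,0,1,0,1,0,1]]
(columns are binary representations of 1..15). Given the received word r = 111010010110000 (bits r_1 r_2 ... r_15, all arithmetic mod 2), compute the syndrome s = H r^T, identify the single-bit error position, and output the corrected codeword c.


s = (1, 1, 0, 0)^T, error position = 12, corrected codeword c = 111010010111000

Compute s = H r^T mod 2 one row at a time:
  s_1 = 1 + 0 + 1 + 1 + 0 + 0 + 0 + 0 = 3 ≡ 1 (mod 2).
  s_2 = 0 + 1 + 0 + 0 + 0 + 0 + 0 + 0 = 1 ≡ 1 (mod 2).
  s_3 = 1 + 1 + 0 + 0 + 1 + 1 + 0 + 0 = 4 ≡ 0 (mod 2).
  s_4 = 1 + 1 + 1 + 0 + 0 + 1 + 0 + 0 = 4 ≡ 0 (mod 2).
s = (1, 1, 0, 0)^T — this equals column 12 of H (binary 1100), so error is at position 12.
Correct: flip bit 12 of r = 111010010110000 to get c = 111010010111000.


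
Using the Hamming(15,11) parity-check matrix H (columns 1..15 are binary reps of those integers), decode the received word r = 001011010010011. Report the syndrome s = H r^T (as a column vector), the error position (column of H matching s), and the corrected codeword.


s = (0, 0, 1, 0)^T, error position = 2, corrected codeword c = 011011010010011

Compute s = H r^T mod 2 one row at a time:
  s_1 = 1 + 0 + 0 + 1 + 0 + 0 + 1 + 1 = 4 ≡ 0 (mod 2).
  s_2 = 0 + 1 + 1 + 0 + 0 + 0 + 1 + 1 = 4 ≡ 0 (mod 2).
  s_3 = 0 + 1 + 1 + 0 + 0 + 1 + 1 + 1 = 5 ≡ 1 (mod 2).
  s_4 = 0 + 1 + 1 + 0 + 0 + 1 + 0 + 1 = 4 ≡ 0 (mod 2).
s = (0, 0, 1, 0)^T — this equals column 2 of H (binary 0010), so error is at position 2.
Correct: flip bit 2 of r = 001011010010011 to get c = 011011010010011.


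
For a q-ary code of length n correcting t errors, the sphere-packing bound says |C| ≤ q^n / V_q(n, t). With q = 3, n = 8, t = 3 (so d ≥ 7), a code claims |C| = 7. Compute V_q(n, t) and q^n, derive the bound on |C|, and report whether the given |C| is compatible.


V_q(n, t) = 577, q^n = 6561, Hamming bound = 11, |C| = 7 ≤ bound (satisfied).

Step 1: Compute V_q(n, t) = Σ_{j=0}^3 C(n, j) (q−1)^j.
  j = 0: C(8,0)·(2)^0 = 1·1 = 1.
  j = 1: C(8,1)·(2)^1 = 8·2 = 16.
  j = 2: C(8,2)·(2)^2 = 28·4 = 112.
  j = 3: C(8,3)·(2)^3 = 56·8 = 448.
  V_q(n, t) = 1 + 16 + 112 + 448 = 577.
Step 2: q^n = 3^8 = 6561.
Step 3: Hamming bound ⌊q^n / V_q(n,t)⌋ = ⌊6561/577⌋ = 11.
Step 4: Compare |C| = 7 to 11: satisfied.
The claimed |C| lies below the Hamming bound.


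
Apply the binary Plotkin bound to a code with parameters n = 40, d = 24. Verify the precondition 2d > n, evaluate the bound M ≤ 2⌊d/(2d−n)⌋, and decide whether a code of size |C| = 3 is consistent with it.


Plotkin bound M ≤ 6; given |C| = 3 ≤ bound (satisfied).

Check applicability: 2d = 48, n = 40.
2d − n = 8 > 0, so Plotkin applies.
Compute d/(2d−n) = 24/8 ≈ 3.0000.
⌊d/(2d−n)⌋ = 3.
Plotkin bound: M ≤ 2·3 = 6.
Given |C| = 3, check: satisfied.
This |C| is below the Plotkin bound.


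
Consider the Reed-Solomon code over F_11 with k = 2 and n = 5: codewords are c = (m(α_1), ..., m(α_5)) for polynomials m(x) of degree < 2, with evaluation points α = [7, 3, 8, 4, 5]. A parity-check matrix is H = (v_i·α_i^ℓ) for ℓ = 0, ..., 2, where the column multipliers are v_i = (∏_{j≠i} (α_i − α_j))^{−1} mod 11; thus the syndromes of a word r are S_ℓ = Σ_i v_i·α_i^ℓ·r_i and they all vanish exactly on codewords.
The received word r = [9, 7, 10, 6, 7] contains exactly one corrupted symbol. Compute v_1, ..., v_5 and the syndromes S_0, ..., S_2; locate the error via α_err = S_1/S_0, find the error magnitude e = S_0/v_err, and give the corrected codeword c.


S = (5, 4, 1), error at position 2, error magnitude e = 2, c = [9, 5, 10, 6, 7].

Step 1: column multipliers v_i = (∏_{j≠i}(α_i − α_j))^{−1} mod 11.
  i = 1 (α = 7): (7−3)(7−8)(7−4)(7−5) = 4·(−1)·3·2 = −24 ≡ 9, so v_1 = 9^{−1} = 5 (mod 11).
  i = 2 (α = 3): (3−7)(3−8)(3−4)(3−5) = (−4)·(−5)·(−1)·(−2) = 40 ≡ 7, so v_2 = 7^{−1} = 8 (mod 11).
  i = 3 (α = 8): (8−7)(8−3)(8−4)(8−5) = 1·5·4·3 = 60 ≡ 5, so v_3 = 5^{−1} = 9 (mod 11).
  i = 4 (α = 4): (4−7)(4−3)(4−8)(4−5) = (−3)·1·(−4)·(−1) = −12 ≡ 10, so v_4 = 10^{−1} = 10 (mod 11).
  i = 5 (α = 5): (5−7)(5−3)(5−8)(5−4) = (−2)·2·(−3)·1 = 12 ≡ 1, so v_5 = 1^{−1} = 1 (mod 11).
  v = [5, 8, 9, 10, 1].
Step 2: syndromes of r = [9, 7, 10, 6, 7] (all sums mod 11).
  S_0 = Σ v_i r_i = 5·9 + 8·7 + 9·10 + 10·6 + 1·7 = 258 ≡ 5.
  S_1 = Σ v_i α_i r_i = 5·7·9 + 8·3·7 + 9·8·10 + 10·4·6 + 1·5·7 = 1478 ≡ 4.
  α_i^2 mod 11 = [5, 9, 9, 5, 3].
  S_2 = Σ v_i α_i^2 r_i = 5·5·9 + 8·9·7 + 9·9·10 + 10·5·6 + 1·3·7 = 1860 ≡ 1.
  S = (5, 4, 1) ≠ 0, so r is not a codeword (an error is present).
Step 3: locate the error. For a single error e at position i, S_ℓ = v_i·e·α_i^ℓ, so α_err = S_1/S_0.
  S_0^{−1} = 5^{−1} = 9 (mod 11), so α_err = 4·9 = 36 ≡ 3 = α_2. Error position i = 2.
  Consistency check: S_2/S_1 = 1·3 = 3 ≡ 3 = α_err ✓ (single-error assumption holds).
Step 4: error magnitude e = S_0/v_2 = S_0·∏_{j≠2}(α_2 − α_j) = 5·7 = 35 ≡ 2 (mod 11).
Step 5: correct position 2: c_2 = r_2 − e = 7 − 2 ≡ 5 (mod 11). Hence c = [9, 5, 10, 6, 7].
  Check: interpolating c through the α_i gives m(x) = 2 + 1·x (degree < 2) with m(α_i) = c_i for every i, so c is indeed a codeword.


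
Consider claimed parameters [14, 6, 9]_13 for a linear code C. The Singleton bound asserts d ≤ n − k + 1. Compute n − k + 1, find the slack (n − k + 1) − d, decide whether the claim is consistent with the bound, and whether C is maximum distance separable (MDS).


Singleton RHS = n − k + 1 = 9, slack = 0, bound satisfied, MDS.

Singleton bound: d ≤ n − k + 1.
Here n = 14, k = 6, so n − k + 1 = 9.
Given d = 9, check d ≤ 9: YES.
Slack = (n − k + 1) − d = 0.
The code is MDS (slack = 0).
Description: the claimed parameters are [14, 6, 9]_13; such a code would be MDS (meets Singleton bound).


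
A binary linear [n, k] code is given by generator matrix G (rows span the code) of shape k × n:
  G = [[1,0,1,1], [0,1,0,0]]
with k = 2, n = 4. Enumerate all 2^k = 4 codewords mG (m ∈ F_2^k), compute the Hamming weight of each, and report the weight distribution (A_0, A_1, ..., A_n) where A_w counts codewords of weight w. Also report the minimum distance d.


Weight distribution: A_0 = 1, A_1 = 1, A_3 = 1, A_4 = 1. Minimum distance d = 1.

Enumerate all 2^2 = 4 messages m ∈ F_2^2.
For each, compute codeword c = mG in F_2^4, then tally its weight.
  m = 00 → c = 0000, weight = 0.
  m = 10 → c = 1011, weight = 3.
  m = 01 → c = 0100, weight = 1.
  m = 11 → c = 1111, weight = 4.
Tally weights:
  weight 0: 1 codewords.
  weight 1: 1 codewords.
  weight 3: 1 codewords.
  weight 4: 1 codewords.
Minimum distance d = smallest w > 0 with A_w > 0 = 1.
Sanity: Σ A_w = 4 = 2^2 = 4 ✓.


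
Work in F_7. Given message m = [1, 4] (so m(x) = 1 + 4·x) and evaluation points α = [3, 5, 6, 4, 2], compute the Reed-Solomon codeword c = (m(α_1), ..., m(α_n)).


c = [6, 0, 4, 3, 2]

Message polynomial: m(x) = 1 + 4·x (mod 7).
For each evaluation point α_i, compute m(α_i) mod 7:
  α_1 = 3: Horner steps 4 → 6, so m(3) = 6.
  α_2 = 5: Horner steps 4 → 0, so m(5) = 0.
  α_3 = 6: Horner steps 4 → 4, so m(6) = 4.
  α_4 = 4: Horner steps 4 → 3, so m(4) = 3.
  α_5 = 2: Horner steps 4 → 2, so m(2) = 2.
Codeword c = [6, 0, 4, 3, 2] ∈ F_7^5.


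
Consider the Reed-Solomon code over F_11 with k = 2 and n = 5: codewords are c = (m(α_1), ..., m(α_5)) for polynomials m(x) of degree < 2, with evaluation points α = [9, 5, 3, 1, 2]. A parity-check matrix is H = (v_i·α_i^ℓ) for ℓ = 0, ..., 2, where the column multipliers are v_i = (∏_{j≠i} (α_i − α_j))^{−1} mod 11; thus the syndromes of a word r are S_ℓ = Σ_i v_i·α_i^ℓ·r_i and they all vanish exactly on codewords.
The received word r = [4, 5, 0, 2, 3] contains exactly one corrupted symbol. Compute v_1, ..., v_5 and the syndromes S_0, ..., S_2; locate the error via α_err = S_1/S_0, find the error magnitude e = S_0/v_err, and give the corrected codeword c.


S = (2, 2, 2), error at position 4, error magnitude e = 7, c = [4, 5, 0, 6, 3].

Step 1: column multipliers v_i = (∏_{j≠i}(α_i − α_j))^{−1} mod 11.
  i = 1 (α = 9): (9−5)(9−3)(9−1)(9−2) = 4·6·8·7 = 1344 ≡ 2, so v_1 = 2^{−1} = 6 (mod 11).
  i = 2 (α = 5): (5−9)(5−3)(5−1)(5−2) = (−4)·2·4·3 = −96 ≡ 3, so v_2 = 3^{−1} = 4 (mod 11).
  i = 3 (α = 3): (3−9)(3−5)(3−1)(3−2) = (−6)·(−2)·2·1 = 24 ≡ 2, so v_3 = 2^{−1} = 6 (mod 11).
  i = 4 (α = 1): (1−9)(1−5)(1−3)(1−2) = (−8)·(−4)·(−2)·(−1) = 64 ≡ 9, so v_4 = 9^{−1} = 5 (mod 11).
  i = 5 (α = 2): (2−9)(2−5)(2−3)(2−1) = (−7)·(−3)·(−1)·1 = −21 ≡ 1, so v_5 = 1^{−1} = 1 (mod 11).
  v = [6, 4, 6, 5, 1].
Step 2: syndromes of r = [4, 5, 0, 2, 3] (all sums mod 11).
  S_0 = Σ v_i r_i = 6·4 + 4·5 + 6·0 + 5·2 + 1·3 = 57 ≡ 2.
  S_1 = Σ v_i α_i r_i = 6·9·4 + 4·5·5 + 6·3·0 + 5·1·2 + 1·2·3 = 332 ≡ 2.
  α_i^2 mod 11 = [4, 3, 9, 1, 4].
  S_2 = Σ v_i α_i^2 r_i = 6·4·4 + 4·3·5 + 6·9·0 + 5·1·2 + 1·4·3 = 178 ≡ 2.
  S = (2, 2, 2) ≠ 0, so r is not a codeword (an error is present).
Step 3: locate the error. For a single error e at position i, S_ℓ = v_i·e·α_i^ℓ, so α_err = S_1/S_0.
  S_0^{−1} = 2^{−1} = 6 (mod 11), so α_err = 2·6 = 12 ≡ 1 = α_4. Error position i = 4.
  Consistency check: S_2/S_1 = 2·6 = 12 ≡ 1 = α_err ✓ (single-error assumption holds).
Step 4: error magnitude e = S_0/v_4 = S_0·∏_{j≠4}(α_4 − α_j) = 2·9 = 18 ≡ 7 (mod 11).
Step 5: correct position 4: c_4 = r_4 − e = 2 − 7 ≡ 6 (mod 11). Hence c = [4, 5, 0, 6, 3].
  Check: interpolating c through the α_i gives m(x) = 9 + 8·x (degree < 2) with m(α_i) = c_i for every i, so c is indeed a codeword.


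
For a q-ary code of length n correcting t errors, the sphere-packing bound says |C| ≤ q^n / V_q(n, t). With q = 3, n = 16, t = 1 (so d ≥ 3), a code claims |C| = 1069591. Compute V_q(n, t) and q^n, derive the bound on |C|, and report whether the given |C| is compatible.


V_q(n, t) = 33, q^n = 43046721, Hamming bound = 1304446, |C| = 1069591 ≤ bound (satisfied).

Step 1: Compute V_q(n, t) = Σ_{j=0}^1 C(n, j) (q−1)^j.
  j = 0: C(16,0)·(2)^0 = 1·1 = 1.
  j = 1: C(16,1)·(2)^1 = 16·2 = 32.
  V_q(n, t) = 1 + 32 = 33.
Step 2: q^n = 3^16 = 43046721.
Step 3: Hamming bound ⌊q^n / V_q(n,t)⌋ = ⌊43046721/33⌋ = 1304446.
Step 4: Compare |C| = 1069591 to 1304446: satisfied.
The claimed |C| lies below the Hamming bound.


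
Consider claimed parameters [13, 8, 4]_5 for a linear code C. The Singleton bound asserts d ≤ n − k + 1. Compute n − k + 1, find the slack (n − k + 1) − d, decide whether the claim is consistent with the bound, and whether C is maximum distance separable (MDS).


Singleton RHS = n − k + 1 = 6, slack = 2, bound satisfied, not MDS.

Singleton bound: d ≤ n − k + 1.
Here n = 13, k = 8, so n − k + 1 = 6.
Given d = 4, check d ≤ 6: YES.
Slack = (n − k + 1) − d = 2.
The code is NOT MDS (slack = 2 > 0).
Description: the claimed parameters are [13, 8, 4]_5; such a code would be non-MDS.


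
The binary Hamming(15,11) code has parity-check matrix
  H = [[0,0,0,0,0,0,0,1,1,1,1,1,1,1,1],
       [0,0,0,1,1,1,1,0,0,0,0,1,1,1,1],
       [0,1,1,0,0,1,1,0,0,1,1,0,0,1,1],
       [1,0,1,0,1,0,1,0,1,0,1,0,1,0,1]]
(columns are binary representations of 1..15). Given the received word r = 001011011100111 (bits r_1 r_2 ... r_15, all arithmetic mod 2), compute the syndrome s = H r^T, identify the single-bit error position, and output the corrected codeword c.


s = (0, 1, 1, 1)^T, error position = 7, corrected codeword c = 001011111100111

Compute s = H r^T mod 2 one row at a time:
  s_1 = 1 + 1 + 1 + 0 + 0 + 1 + 1 + 1 = 6 ≡ 0 (mod 2).
  s_2 = 0 + 1 + 1 + 0 + 0 + 1 + 1 + 1 = 5 ≡ 1 (mod 2).
  s_3 = 0 + 1 + 1 + 0 + 1 + 0 + 1 + 1 = 5 ≡ 1 (mod 2).
  s_4 = 0 + 1 + 1 + 0 + 1 + 0 + 1 + 1 = 5 ≡ 1 (mod 2).
s = (0, 1, 1, 1)^T — this equals column 7 of H (binary 0111), so error is at position 7.
Correct: flip bit 7 of r = 001011011100111 to get c = 001011111100111.


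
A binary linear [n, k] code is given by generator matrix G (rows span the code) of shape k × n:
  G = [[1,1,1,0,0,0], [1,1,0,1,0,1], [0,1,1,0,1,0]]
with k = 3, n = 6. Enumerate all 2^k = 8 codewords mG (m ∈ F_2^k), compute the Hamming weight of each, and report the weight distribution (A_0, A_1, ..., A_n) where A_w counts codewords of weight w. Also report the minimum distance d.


Weight distribution: A_0 = 1, A_2 = 1, A_3 = 3, A_4 = 2, A_5 = 1. Minimum distance d = 2.

Enumerate all 2^3 = 8 messages m ∈ F_2^3.
For each, compute codeword c = mG in F_2^6, then tally its weight.
  m = 000 → c = 000000, weight = 0.
  m = 100 → c = 111000, weight = 3.
  m = 010 → c = 110101, weight = 4.
  m = 110 → c = 001101, weight = 3.
  m = 001 → c = 011010, weight = 3.
  m = 101 → c = 100010, weight = 2.
  m = 011 → c = 101111, weight = 5.
  m = 111 → c = 010111, weight = 4.
Tally weights:
  weight 0: 1 codewords.
  weight 2: 1 codewords.
  weight 3: 3 codewords.
  weight 4: 2 codewords.
  weight 5: 1 codewords.
Minimum distance d = smallest w > 0 with A_w > 0 = 2.
Sanity: Σ A_w = 8 = 2^3 = 8 ✓.


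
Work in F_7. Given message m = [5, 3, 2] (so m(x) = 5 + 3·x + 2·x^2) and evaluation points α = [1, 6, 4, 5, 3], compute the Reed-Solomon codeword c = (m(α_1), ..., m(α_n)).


c = [3, 4, 0, 0, 4]

Message polynomial: m(x) = 5 + 3·x + 2·x^2 (mod 7).
For each evaluation point α_i, compute m(α_i) mod 7:
  α_1 = 1: Horner steps 2 → 5 → 3, so m(1) = 3.
  α_2 = 6: Horner steps 2 → 1 → 4, so m(6) = 4.
  α_3 = 4: Horner steps 2 → 4 → 0, so m(4) = 0.
  α_4 = 5: Horner steps 2 → 6 → 0, so m(5) = 0.
  α_5 = 3: Horner steps 2 → 2 → 4, so m(3) = 4.
Codeword c = [3, 4, 0, 0, 4] ∈ F_7^5.


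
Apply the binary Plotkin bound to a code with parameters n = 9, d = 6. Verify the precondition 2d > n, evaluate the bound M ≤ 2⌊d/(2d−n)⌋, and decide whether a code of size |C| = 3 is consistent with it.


Plotkin bound M ≤ 4; given |C| = 3 ≤ bound (satisfied).

Check applicability: 2d = 12, n = 9.
2d − n = 3 > 0, so Plotkin applies.
Compute d/(2d−n) = 6/3 ≈ 2.0000.
⌊d/(2d−n)⌋ = 2.
Plotkin bound: M ≤ 2·2 = 4.
Given |C| = 3, check: satisfied.
This |C| is below the Plotkin bound.


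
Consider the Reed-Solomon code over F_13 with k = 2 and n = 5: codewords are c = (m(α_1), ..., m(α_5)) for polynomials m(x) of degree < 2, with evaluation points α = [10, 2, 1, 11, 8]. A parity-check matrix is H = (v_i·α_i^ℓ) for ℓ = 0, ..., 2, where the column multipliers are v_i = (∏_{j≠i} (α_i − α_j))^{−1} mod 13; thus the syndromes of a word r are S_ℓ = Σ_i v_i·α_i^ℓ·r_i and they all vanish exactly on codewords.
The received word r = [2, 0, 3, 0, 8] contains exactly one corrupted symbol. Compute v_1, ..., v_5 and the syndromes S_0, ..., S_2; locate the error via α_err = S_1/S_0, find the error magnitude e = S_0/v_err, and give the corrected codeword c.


S = (4, 5, 3), error at position 4, error magnitude e = 1, c = [2, 0, 3, 12, 8].

Step 1: column multipliers v_i = (∏_{j≠i}(α_i − α_j))^{−1} mod 13.
  i = 1 (α = 10): (10−2)(10−1)(10−11)(10−8) = 8·9·(−1)·2 = −144 ≡ 12, so v_1 = 12^{−1} = 12 (mod 13).
  i = 2 (α = 2): (2−10)(2−1)(2−11)(2−8) = (−8)·1·(−9)·(−6) = −432 ≡ 10, so v_2 = 10^{−1} = 4 (mod 13).
  i = 3 (α = 1): (1−10)(1−2)(1−11)(1−8) = (−9)·(−1)·(−10)·(−7) = 630 ≡ 6, so v_3 = 6^{−1} = 11 (mod 13).
  i = 4 (α = 11): (11−10)(11−2)(11−1)(11−8) = 1·9·10·3 = 270 ≡ 10, so v_4 = 10^{−1} = 4 (mod 13).
  i = 5 (α = 8): (8−10)(8−2)(8−1)(8−11) = (−2)·6·7·(−3) = 252 ≡ 5, so v_5 = 5^{−1} = 8 (mod 13).
  v = [12, 4, 11, 4, 8].
Step 2: syndromes of r = [2, 0, 3, 0, 8] (all sums mod 13).
  S_0 = Σ v_i r_i = 12·2 + 4·0 + 11·3 + 4·0 + 8·8 = 121 ≡ 4.
  S_1 = Σ v_i α_i r_i = 12·10·2 + 4·2·0 + 11·1·3 + 4·11·0 + 8·8·8 = 785 ≡ 5.
  α_i^2 mod 13 = [9, 4, 1, 4, 12].
  S_2 = Σ v_i α_i^2 r_i = 12·9·2 + 4·4·0 + 11·1·3 + 4·4·0 + 8·12·8 = 1017 ≡ 3.
  S = (4, 5, 3) ≠ 0, so r is not a codeword (an error is present).
Step 3: locate the error. For a single error e at position i, S_ℓ = v_i·e·α_i^ℓ, so α_err = S_1/S_0.
  S_0^{−1} = 4^{−1} = 10 (mod 13), so α_err = 5·10 = 50 ≡ 11 = α_4. Error position i = 4.
  Consistency check: S_2/S_1 = 3·8 = 24 ≡ 11 = α_err ✓ (single-error assumption holds).
Step 4: error magnitude e = S_0/v_4 = S_0·∏_{j≠4}(α_4 − α_j) = 4·10 = 40 ≡ 1 (mod 13).
Step 5: correct position 4: c_4 = r_4 − e = 0 − 1 ≡ 12 (mod 13). Hence c = [2, 0, 3, 12, 8].
  Check: interpolating c through the α_i gives m(x) = 6 + 10·x (degree < 2) with m(α_i) = c_i for every i, so c is indeed a codeword.


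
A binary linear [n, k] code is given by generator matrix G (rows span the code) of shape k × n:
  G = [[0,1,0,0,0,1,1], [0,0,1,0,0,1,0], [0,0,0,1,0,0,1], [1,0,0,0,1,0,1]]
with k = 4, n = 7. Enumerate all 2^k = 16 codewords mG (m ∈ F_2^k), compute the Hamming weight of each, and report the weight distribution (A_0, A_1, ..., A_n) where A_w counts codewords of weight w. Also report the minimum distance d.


Weight distribution: A_0 = 1, A_2 = 2, A_3 = 6, A_4 = 3, A_5 = 2, A_6 = 2. Minimum distance d = 2.

Enumerate all 2^4 = 16 messages m ∈ F_2^4.
For each, compute codeword c = mG in F_2^7, then tally its weight.
  m = 0000 → c = 0000000, weight = 0.
  m = 1000 → c = 0100011, weight = 3.
  m = 0100 → c = 0010010, weight = 2.
  m = 1100 → c = 0110001, weight = 3.
  m = 0010 → c = 0001001, weight = 2.
  m = 1010 → c = 0101010, weight = 3.
  m = 0110 → c = 0011011, weight = 4.
  m = 1110 → c = 0111000, weight = 3.
  m = 0001 → c = 1000101, weight = 3.
  m = 1001 → c = 1100110, weight = 4.
  m = 0101 → c = 1010111, weight = 5.
  m = 1101 → c = 1110100, weight = 4.
  m = 0011 → c = 1001100, weight = 3.
  m = 1011 → c = 1101111, weight = 6.
  m = 0111 → c = 1011110, weight = 5.
  m = 1111 → c = 1111101, weight = 6.
Tally weights:
  weight 0: 1 codewords.
  weight 2: 2 codewords.
  weight 3: 6 codewords.
  weight 4: 3 codewords.
  weight 5: 2 codewords.
  weight 6: 2 codewords.
Minimum distance d = smallest w > 0 with A_w > 0 = 2.
Sanity: Σ A_w = 16 = 2^4 = 16 ✓.


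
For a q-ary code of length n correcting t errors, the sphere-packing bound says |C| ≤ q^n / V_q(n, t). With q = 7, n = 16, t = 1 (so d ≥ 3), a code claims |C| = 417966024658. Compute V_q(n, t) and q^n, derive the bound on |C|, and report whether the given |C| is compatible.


V_q(n, t) = 97, q^n = 33232930569601, Hamming bound = 342607531645, |C| = 417966024658 > bound (violated).

Step 1: Compute V_q(n, t) = Σ_{j=0}^1 C(n, j) (q−1)^j.
  j = 0: C(16,0)·(6)^0 = 1·1 = 1.
  j = 1: C(16,1)·(6)^1 = 16·6 = 96.
  V_q(n, t) = 1 + 96 = 97.
Step 2: q^n = 7^16 = 33232930569601.
Step 3: Hamming bound ⌊q^n / V_q(n,t)⌋ = ⌊33232930569601/97⌋ = 342607531645.
Step 4: Compare |C| = 417966024658 to 342607531645: violated.
The claimed |C| lies above the Hamming bound, so no 7-ary code of length 16 with d ≥ 3 can have 417966024658 codewords.


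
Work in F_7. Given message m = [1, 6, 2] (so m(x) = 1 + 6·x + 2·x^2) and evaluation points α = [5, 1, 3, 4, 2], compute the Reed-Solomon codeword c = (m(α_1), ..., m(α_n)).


c = [4, 2, 2, 1, 0]

Message polynomial: m(x) = 1 + 6·x + 2·x^2 (mod 7).
For each evaluation point α_i, compute m(α_i) mod 7:
  α_1 = 5: Horner steps 2 → 2 → 4, so m(5) = 4.
  α_2 = 1: Horner steps 2 → 1 → 2, so m(1) = 2.
  α_3 = 3: Horner steps 2 → 5 → 2, so m(3) = 2.
  α_4 = 4: Horner steps 2 → 0 → 1, so m(4) = 1.
  α_5 = 2: Horner steps 2 → 3 → 0, so m(2) = 0.
Codeword c = [4, 2, 2, 1, 0] ∈ F_7^5.
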